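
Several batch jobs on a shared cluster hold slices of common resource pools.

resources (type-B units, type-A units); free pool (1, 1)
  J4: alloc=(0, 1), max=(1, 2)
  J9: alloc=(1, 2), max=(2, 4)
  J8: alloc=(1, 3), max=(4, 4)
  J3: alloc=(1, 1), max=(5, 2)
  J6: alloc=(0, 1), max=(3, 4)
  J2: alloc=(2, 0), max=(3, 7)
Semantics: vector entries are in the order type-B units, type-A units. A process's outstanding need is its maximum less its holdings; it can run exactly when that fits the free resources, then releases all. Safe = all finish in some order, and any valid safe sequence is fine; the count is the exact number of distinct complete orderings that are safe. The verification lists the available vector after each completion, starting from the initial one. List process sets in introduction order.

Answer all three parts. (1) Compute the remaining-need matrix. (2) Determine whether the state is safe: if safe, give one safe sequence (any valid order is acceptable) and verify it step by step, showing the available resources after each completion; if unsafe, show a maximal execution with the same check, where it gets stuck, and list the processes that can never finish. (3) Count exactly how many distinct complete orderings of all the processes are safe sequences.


(1) Need matrix, components ordered type-B units, type-A units:
  J4: (1, 1)
  J9: (1, 2)
  J8: (3, 1)
  J3: (4, 1)
  J6: (3, 3)
  J2: (1, 7)
(2) The state is UNSAFE.
Key observation: after J4, J9 the pool peaks at (2, 4), and each blocked process is short somewhere: J8 on type-B units; J3 on type-B units; J6 on type-B units; J2 on type-A units.
Going as far as possible: J4, J9; after that, nothing fits. Walking it through:
  pool = (1, 1)
  J4: need (1, 1) fits (1, 1); releases (0, 1), pool now (1, 2)
  J9: need (1, 2) fits (1, 2); releases (1, 2), pool now (2, 4)
  J8 cannot run: need (3, 1) vs free (2, 4) (insufficient type-B units)
  J3 cannot run: need (4, 1) vs free (2, 4) (insufficient type-B units)
  J6 cannot run: need (3, 3) vs free (2, 4) (insufficient type-B units)
  J2 cannot run: need (1, 7) vs free (2, 4) (insufficient type-A units)
Processes that can never finish: J8, J3, J6 and J2.
(3) The exact count: 0 of the possible complete orderings are safe sequences.


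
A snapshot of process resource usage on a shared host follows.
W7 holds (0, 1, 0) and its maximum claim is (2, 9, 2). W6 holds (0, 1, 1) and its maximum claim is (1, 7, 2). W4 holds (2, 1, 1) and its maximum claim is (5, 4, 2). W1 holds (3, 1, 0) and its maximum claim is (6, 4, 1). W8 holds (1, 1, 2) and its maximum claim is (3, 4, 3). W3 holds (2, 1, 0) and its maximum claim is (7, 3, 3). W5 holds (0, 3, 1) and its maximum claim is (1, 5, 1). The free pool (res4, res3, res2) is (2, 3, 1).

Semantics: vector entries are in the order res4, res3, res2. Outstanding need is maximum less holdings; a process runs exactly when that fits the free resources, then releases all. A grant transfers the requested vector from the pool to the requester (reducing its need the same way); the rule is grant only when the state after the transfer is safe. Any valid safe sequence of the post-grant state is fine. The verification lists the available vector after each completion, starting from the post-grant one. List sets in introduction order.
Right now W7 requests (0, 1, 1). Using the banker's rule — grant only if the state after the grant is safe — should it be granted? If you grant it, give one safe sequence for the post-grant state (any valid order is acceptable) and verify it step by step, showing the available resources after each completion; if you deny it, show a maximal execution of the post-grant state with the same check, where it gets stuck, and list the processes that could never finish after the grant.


GRANT: granting preserves safety; a valid post-grant sequence is W5, W8, W1, W7, W6, W3, W4.
Key observation: the grant leaves (2, 2, 0) free — enough for W5, whose release restarts the cascade.
Verifying the post-grant state step by step:
  pool = (2, 2, 0)
  run W5 (needs (1, 2, 0), free (2, 2, 0)); after release of (0, 3, 1) the pool is (2, 5, 1)
  run W8 (needs (2, 3, 1), free (2, 5, 1)); after release of (1, 1, 2) the pool is (3, 6, 3)
  run W1 (needs (3, 3, 1), free (3, 6, 3)); after release of (3, 1, 0) the pool is (6, 7, 3)
  run W7 (needs (2, 7, 1), free (6, 7, 3)); after release of (0, 2, 1) the pool is (6, 9, 4)
  run W6 (needs (1, 6, 1), free (6, 9, 4)); after release of (0, 1, 1) the pool is (6, 10, 5)
  run W3 (needs (5, 2, 3), free (6, 10, 5)); after release of (2, 1, 0) the pool is (8, 11, 5)
  run W4 (needs (3, 3, 1), free (8, 11, 5)); after release of (2, 1, 1) the pool is (10, 12, 6)


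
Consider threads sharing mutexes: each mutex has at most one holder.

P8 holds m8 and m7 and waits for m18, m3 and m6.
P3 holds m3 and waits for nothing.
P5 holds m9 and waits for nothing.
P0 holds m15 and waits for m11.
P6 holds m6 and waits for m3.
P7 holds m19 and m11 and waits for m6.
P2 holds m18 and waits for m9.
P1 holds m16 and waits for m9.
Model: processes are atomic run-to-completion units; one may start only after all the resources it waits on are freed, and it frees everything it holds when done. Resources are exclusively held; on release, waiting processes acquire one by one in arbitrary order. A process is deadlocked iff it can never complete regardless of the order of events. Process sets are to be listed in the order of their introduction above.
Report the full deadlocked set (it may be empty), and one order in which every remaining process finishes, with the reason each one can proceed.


The deadlocked set is empty.
Key observation: the waits form no ring: some process can always run, and its releases unblock the others one by one.
The rest can finish in the order P3, P5, P6, P7, P1, P0, P2, P8.
Walking it through:
  run P3 (it waits on nothing); releases m3
  run P5 (it waits on nothing); releases m9
  run P6 (all its waits — m3 — are resolved); releases m6
  run P7 (all its waits — m6 — are resolved); releases m19 and m11
  run P1 (all its waits — m9 — are resolved); releases m16
  run P0 (all its waits — m11 — are resolved); releases m15
  run P2 (all its waits — m9 — are resolved); releases m18
  run P8 (all its waits — m18, m3 and m6 — are resolved); releases m8 and m7


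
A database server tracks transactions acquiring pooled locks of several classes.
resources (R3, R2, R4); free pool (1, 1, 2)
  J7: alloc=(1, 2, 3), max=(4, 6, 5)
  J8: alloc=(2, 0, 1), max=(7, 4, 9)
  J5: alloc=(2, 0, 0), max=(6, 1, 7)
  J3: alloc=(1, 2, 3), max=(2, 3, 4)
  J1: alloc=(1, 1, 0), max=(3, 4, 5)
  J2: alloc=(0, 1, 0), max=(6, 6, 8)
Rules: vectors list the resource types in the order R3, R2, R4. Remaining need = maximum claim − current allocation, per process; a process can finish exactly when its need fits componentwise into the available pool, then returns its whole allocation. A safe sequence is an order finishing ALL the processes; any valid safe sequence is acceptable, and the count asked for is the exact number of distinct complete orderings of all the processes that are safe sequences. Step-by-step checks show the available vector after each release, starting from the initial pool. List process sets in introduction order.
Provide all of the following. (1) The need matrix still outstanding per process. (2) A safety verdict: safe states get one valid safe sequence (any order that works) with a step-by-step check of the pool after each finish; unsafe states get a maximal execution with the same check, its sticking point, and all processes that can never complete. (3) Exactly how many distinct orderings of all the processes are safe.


(1) Outstanding need per process (order R3, R2, R4):
  J7: (3, 4, 2)
  J8: (5, 4, 8)
  J5: (4, 1, 7)
  J3: (1, 1, 1)
  J1: (2, 3, 5)
  J2: (6, 5, 8)
(2) SAFE — a valid safe sequence is J3, J1, J7, J5, J8, J2.
Key observation: J3 is the earliest step where a requested resource binds exactly: need (1, 1, 1), pool (1, 1, 2) at its turn.
Verifying each step:
  pool = (1, 1, 2)
  J3 needs (1, 1, 1) <= (1, 1, 2) -> finishes; pool += (1, 2, 3) = (2, 3, 5)
  J1 needs (2, 3, 5) <= (2, 3, 5) -> finishes; pool += (1, 1, 0) = (3, 4, 5)
  J7 needs (3, 4, 2) <= (3, 4, 5) -> finishes; pool += (1, 2, 3) = (4, 6, 8)
  J5 needs (4, 1, 7) <= (4, 6, 8) -> finishes; pool += (2, 0, 0) = (6, 6, 8)
  J8 needs (5, 4, 8) <= (6, 6, 8) -> finishes; pool += (2, 0, 1) = (8, 6, 9)
  J2 needs (6, 5, 8) <= (8, 6, 9) -> finishes; pool += (0, 1, 0) = (8, 7, 9)
(3) Exactly 2 of the possible complete orderings are safe sequences.


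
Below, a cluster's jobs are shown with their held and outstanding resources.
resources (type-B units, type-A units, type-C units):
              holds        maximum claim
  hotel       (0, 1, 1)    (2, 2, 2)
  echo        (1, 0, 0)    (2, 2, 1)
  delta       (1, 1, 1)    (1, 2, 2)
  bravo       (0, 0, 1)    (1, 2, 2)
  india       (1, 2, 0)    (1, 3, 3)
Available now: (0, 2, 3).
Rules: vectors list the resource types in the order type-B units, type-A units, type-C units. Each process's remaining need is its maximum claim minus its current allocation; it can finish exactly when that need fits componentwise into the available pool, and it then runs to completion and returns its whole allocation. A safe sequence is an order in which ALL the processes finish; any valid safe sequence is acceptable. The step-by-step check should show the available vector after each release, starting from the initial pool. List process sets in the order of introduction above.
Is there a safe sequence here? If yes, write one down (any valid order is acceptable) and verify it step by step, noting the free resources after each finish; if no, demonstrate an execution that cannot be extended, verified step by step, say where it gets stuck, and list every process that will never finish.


SAFE — a valid safe sequence is india, bravo, delta, echo, hotel.
Key observation: india is the earliest step where a requested resource binds exactly: need (0, 1, 3), pool (0, 2, 3) at its turn.
Verifying each step:
  pool = (0, 2, 3)
  india: need (0, 1, 3) fits (0, 2, 3); releases (1, 2, 0), pool now (1, 4, 3)
  bravo: need (1, 2, 1) fits (1, 4, 3); releases (0, 0, 1), pool now (1, 4, 4)
  delta: need (0, 1, 1) fits (1, 4, 4); releases (1, 1, 1), pool now (2, 5, 5)
  echo: need (1, 2, 1) fits (2, 5, 5); releases (1, 0, 0), pool now (3, 5, 5)
  hotel: need (2, 1, 1) fits (3, 5, 5); releases (0, 1, 1), pool now (3, 6, 6)


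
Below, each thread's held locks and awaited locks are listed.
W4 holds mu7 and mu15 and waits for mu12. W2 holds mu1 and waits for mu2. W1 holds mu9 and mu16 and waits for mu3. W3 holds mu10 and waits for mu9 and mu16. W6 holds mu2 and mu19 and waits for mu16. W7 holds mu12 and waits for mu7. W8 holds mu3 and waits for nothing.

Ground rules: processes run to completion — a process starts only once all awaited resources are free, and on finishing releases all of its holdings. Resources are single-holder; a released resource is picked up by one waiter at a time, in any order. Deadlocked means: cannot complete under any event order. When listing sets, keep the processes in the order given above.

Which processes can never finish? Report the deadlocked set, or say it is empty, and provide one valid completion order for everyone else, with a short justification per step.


Deadlocked set: W4 and W7.
Key observation: along W4 -> W7 -> W4, each member waits on what the next one holds — a deadlock; no other process is dragged down with it.
One completion order for the rest: W8, W1, W3, W6, W2.
Step-by-step check:
  W8 waits on nothing -> runs at once and releases mu3
  run W1 (all its waits — mu3 — are resolved); releases mu9 and mu16
  run W3 (all its waits — mu9 and mu16 — are resolved); releases mu10
  run W6 (all its waits — mu16 — are resolved); releases mu2 and mu19
  run W2 (all its waits — mu2 — are resolved); releases mu1


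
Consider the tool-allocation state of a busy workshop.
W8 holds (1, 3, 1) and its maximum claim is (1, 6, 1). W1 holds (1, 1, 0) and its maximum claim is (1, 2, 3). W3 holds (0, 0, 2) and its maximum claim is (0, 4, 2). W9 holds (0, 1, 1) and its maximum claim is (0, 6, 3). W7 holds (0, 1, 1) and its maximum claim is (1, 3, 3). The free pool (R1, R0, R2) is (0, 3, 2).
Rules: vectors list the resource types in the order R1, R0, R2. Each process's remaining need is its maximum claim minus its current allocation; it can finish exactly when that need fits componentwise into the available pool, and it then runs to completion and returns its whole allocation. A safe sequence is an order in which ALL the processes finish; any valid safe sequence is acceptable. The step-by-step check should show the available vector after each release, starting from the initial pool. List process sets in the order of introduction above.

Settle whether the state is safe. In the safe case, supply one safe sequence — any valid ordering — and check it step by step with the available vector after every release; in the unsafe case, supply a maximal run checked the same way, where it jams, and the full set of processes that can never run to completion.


SAFE, for example via the order W8, W7, W1, W3, W9.
Key observation: at W8 the run first touches a limit — (0, 3, 0) against (0, 3, 2), exact on a resource it actually requests.
Verifying each step:
  pool = (0, 3, 2)
  run W8 (needs (0, 3, 0), free (0, 3, 2)); after release of (1, 3, 1) the pool is (1, 6, 3)
  run W7 (needs (1, 2, 2), free (1, 6, 3)); after release of (0, 1, 1) the pool is (1, 7, 4)
  run W1 (needs (0, 1, 3), free (1, 7, 4)); after release of (1, 1, 0) the pool is (2, 8, 4)
  run W3 (needs (0, 4, 0), free (2, 8, 4)); after release of (0, 0, 2) the pool is (2, 8, 6)
  run W9 (needs (0, 5, 2), free (2, 8, 6)); after release of (0, 1, 1) the pool is (2, 9, 7)


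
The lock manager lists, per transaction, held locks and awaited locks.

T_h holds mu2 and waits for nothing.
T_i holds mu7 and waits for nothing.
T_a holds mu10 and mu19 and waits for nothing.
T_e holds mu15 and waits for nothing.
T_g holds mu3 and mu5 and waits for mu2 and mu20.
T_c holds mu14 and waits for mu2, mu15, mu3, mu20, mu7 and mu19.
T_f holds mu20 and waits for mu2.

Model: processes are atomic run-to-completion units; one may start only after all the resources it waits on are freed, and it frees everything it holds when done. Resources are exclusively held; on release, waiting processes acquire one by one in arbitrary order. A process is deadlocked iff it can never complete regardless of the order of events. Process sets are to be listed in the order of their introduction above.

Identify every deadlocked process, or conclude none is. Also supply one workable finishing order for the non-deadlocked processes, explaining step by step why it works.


No process is deadlocked.
Key observation: the wait graph is acyclic; completion cascades from the unblocked processes through everyone else.
A valid finishing order for the others: T_a, T_h, T_f, T_e, T_g, T_i, T_c.
Verifying each step:
  T_a: no waits; runs immediately, freeing mu10 and mu19
  T_h: no waits; runs immediately, freeing mu2
  T_f: everything it awaited (mu2) is free; runs, freeing mu20
  T_e: no waits; runs immediately, freeing mu15
  T_g: everything it awaited (mu2 and mu20) is free; runs, freeing mu3 and mu5
  T_i: no waits; runs immediately, freeing mu7
  T_c: everything it awaited (mu2, mu15, mu3, mu20, mu7 and mu19) is free; runs, freeing mu14


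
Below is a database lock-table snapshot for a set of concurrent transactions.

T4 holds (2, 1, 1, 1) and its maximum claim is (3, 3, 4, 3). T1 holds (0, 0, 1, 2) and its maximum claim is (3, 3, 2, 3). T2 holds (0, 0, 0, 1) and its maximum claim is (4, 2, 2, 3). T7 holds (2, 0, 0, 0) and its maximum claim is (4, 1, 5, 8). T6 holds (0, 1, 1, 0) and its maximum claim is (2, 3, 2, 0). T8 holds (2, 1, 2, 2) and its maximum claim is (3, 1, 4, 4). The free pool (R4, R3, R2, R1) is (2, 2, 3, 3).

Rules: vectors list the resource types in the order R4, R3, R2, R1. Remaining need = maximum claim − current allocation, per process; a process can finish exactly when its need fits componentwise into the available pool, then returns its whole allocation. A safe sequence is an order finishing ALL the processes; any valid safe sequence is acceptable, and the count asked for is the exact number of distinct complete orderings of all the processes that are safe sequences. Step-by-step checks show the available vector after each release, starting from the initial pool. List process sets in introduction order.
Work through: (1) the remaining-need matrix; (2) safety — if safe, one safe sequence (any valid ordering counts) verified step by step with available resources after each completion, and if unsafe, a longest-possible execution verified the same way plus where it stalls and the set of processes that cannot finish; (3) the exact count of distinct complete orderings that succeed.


(1) Outstanding need per process (order R4, R3, R2, R1):
  T4: (1, 2, 3, 2)
  T1: (3, 3, 1, 1)
  T2: (4, 2, 2, 2)
  T7: (2, 1, 5, 8)
  T6: (2, 2, 1, 0)
  T8: (1, 0, 2, 2)
(2) The state is SAFE; one workable sequence: T6, T8, T2, T1, T4, T7.
Key observation: the order's first zero-slack moment is T6 ((2, 2, 1, 0) needed, (2, 2, 3, 3) free — a requested resource with nothing to spare).
Step-by-step check:
  pool = (2, 2, 3, 3)
  run T6 (needs (2, 2, 1, 0), free (2, 2, 3, 3)); after release of (0, 1, 1, 0) the pool is (2, 3, 4, 3)
  run T8 (needs (1, 0, 2, 2), free (2, 3, 4, 3)); after release of (2, 1, 2, 2) the pool is (4, 4, 6, 5)
  run T2 (needs (4, 2, 2, 2), free (4, 4, 6, 5)); after release of (0, 0, 0, 1) the pool is (4, 4, 6, 6)
  run T1 (needs (3, 3, 1, 1), free (4, 4, 6, 6)); after release of (0, 0, 1, 2) the pool is (4, 4, 7, 8)
  run T4 (needs (1, 2, 3, 2), free (4, 4, 7, 8)); after release of (2, 1, 1, 1) the pool is (6, 5, 8, 9)
  run T7 (needs (2, 1, 5, 8), free (6, 5, 8, 9)); after release of (2, 0, 0, 0) the pool is (8, 5, 8, 9)
(3) Precisely 108 of the possible complete orderings are safe sequences.


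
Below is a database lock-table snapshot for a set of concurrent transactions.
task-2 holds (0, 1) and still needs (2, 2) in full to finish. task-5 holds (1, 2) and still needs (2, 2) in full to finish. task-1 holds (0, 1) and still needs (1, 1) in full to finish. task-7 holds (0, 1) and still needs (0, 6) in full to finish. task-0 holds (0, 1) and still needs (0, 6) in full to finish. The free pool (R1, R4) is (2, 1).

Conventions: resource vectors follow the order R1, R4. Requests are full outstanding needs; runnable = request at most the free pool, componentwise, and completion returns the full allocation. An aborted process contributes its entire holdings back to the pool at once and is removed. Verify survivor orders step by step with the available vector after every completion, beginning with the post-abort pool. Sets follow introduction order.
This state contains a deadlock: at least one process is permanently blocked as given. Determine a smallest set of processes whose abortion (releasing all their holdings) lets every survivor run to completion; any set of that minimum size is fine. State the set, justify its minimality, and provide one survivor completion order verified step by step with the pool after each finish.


Minimum abort set: task-7.
Key observation: before aborting task-7, task-0 was permanently blocked — no order could ever run it; afterwards it completes at step 4.
Why nothing smaller works: aborting no one leaves the state deadlocked as given.
Survivors finish in the order: task-5, task-1, task-2, task-0. Step-by-step check (pool after the aborts first):
  pool = (2, 2)
  run task-5 (needs (2, 2), free (2, 2)); after release of (1, 2) the pool is (3, 4)
  run task-1 (needs (1, 1), free (3, 4)); after release of (0, 1) the pool is (3, 5)
  run task-2 (needs (2, 2), free (3, 5)); after release of (0, 1) the pool is (3, 6)
  run task-0 (needs (0, 6), free (3, 6)); after release of (0, 1) the pool is (3, 7)


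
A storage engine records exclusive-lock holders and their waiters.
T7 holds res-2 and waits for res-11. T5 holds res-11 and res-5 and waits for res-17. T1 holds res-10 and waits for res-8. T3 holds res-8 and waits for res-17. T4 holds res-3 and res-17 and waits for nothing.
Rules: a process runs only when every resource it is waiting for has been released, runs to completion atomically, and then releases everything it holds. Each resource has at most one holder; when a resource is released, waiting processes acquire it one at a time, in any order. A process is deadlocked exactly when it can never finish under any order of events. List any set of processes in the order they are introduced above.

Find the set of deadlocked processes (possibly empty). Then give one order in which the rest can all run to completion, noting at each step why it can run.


No process is deadlocked.
Key observation: the waits form no ring: some process can always run, and its releases unblock the others one by one.
A valid finishing order for the others: T4, T5, T7, T3, T1.
Step-by-step check:
  run T4 (it waits on nothing); releases res-3 and res-17
  run T5 (all its waits — res-17 — are resolved); releases res-11 and res-5
  run T7 (all its waits — res-11 — are resolved); releases res-2
  run T3 (all its waits — res-17 — are resolved); releases res-8
  run T1 (all its waits — res-8 — are resolved); releases res-10


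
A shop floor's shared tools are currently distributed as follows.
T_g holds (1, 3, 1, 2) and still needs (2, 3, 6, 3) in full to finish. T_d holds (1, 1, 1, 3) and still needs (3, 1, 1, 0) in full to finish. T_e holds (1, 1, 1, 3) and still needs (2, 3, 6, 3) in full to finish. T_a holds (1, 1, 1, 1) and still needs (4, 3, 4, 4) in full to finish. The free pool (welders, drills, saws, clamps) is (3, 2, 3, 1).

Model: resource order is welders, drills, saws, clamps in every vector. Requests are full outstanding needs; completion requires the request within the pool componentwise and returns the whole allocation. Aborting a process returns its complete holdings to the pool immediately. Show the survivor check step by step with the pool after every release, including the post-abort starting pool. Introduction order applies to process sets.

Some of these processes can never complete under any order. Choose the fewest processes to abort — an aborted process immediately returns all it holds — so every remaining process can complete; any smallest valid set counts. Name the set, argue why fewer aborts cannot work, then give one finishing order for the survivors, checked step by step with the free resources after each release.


Minimum abort set: T_e.
Key observation: before aborting T_e, T_g was permanently blocked — no order could ever run it; afterwards it completes at step 3.
No smaller set exists: with zero aborts the deadlock remains.
The survivors complete as T_a, T_d, T_g. Check, step by step (starting from the post-abort pool):
  pool = (4, 3, 4, 4)
  run T_a (needs (4, 3, 4, 4), free (4, 3, 4, 4)); after release of (1, 1, 1, 1) the pool is (5, 4, 5, 5)
  run T_d (needs (3, 1, 1, 0), free (5, 4, 5, 5)); after release of (1, 1, 1, 3) the pool is (6, 5, 6, 8)
  run T_g (needs (2, 3, 6, 3), free (6, 5, 6, 8)); after release of (1, 3, 1, 2) the pool is (7, 8, 7, 10)


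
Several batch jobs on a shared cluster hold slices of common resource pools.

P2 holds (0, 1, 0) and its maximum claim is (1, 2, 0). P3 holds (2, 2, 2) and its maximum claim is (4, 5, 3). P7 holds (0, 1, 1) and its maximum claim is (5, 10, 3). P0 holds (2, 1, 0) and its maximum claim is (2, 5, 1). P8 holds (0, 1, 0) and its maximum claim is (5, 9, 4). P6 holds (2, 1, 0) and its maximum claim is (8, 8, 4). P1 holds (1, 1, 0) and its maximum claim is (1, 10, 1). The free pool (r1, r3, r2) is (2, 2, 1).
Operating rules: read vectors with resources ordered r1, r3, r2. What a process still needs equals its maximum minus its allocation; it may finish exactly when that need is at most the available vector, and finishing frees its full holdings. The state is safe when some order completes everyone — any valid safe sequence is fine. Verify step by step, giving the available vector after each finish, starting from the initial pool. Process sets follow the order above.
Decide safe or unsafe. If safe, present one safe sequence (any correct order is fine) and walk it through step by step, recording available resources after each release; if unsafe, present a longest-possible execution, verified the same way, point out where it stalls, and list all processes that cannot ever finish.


UNSAFE.
Key observation: even finishing P2, P3, P0 leaves just (6, 6, 3) free — too little r3 for any of the remaining processes.
A maximal execution: P2, P3, P0 — then nothing else fits. Step-by-step check:
  pool = (2, 2, 1)
  P2: need (1, 1, 0) fits (2, 2, 1); releases (0, 1, 0), pool now (2, 3, 1)
  P3: need (2, 3, 1) fits (2, 3, 1); releases (2, 2, 2), pool now (4, 5, 3)
  P0: need (0, 4, 1) fits (4, 5, 3); releases (2, 1, 0), pool now (6, 6, 3)
  P7 still needs (5, 9, 2) but only (6, 6, 3) is free — short on r3
  P8 still needs (5, 8, 4) but only (6, 6, 3) is free — short on r3 and r2
  P6 still needs (6, 7, 4) but only (6, 6, 3) is free — short on r3 and r2
  P1 still needs (0, 9, 1) but only (6, 6, 3) is free — short on r3
Processes that can never finish: P7, P8, P6 and P1.


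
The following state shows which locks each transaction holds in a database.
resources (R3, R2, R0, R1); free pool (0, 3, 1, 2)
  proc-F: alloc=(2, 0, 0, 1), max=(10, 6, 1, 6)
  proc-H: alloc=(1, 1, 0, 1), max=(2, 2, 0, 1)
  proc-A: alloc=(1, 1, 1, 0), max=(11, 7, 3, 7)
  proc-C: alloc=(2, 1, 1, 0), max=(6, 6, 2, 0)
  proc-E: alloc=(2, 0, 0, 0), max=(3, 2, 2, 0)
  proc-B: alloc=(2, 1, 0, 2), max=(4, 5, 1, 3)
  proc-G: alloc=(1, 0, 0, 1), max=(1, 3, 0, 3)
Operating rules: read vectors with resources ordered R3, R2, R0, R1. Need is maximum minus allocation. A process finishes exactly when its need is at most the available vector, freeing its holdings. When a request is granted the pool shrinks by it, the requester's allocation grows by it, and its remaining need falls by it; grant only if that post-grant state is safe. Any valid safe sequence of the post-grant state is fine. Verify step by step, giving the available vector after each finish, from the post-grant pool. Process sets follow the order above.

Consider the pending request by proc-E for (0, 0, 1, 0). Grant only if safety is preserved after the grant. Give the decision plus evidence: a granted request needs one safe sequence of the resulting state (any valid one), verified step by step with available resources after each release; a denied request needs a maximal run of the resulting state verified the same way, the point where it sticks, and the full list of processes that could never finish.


DENY — the pretend-granted state is unsafe.
Key observation: R0 is the bottleneck — with proc-G, proc-H done the pool holds (2, 4, 0, 4), short of every remaining need.
Pretend the grant happened; the run proc-G, proc-H goes as far as possible. Check, step by step:
  pool = (0, 3, 0, 2)
  proc-G: need (0, 3, 0, 2) fits (0, 3, 0, 2); releases (1, 0, 0, 1), pool now (1, 3, 0, 3)
  proc-H: need (1, 1, 0, 0) fits (1, 3, 0, 3); releases (1, 1, 0, 1), pool now (2, 4, 0, 4)
  proc-F still needs (8, 6, 1, 5) but only (2, 4, 0, 4) is free — short on R3, R2, R0 and R1
  proc-A still needs (10, 6, 2, 7) but only (2, 4, 0, 4) is free — short on R3, R2, R0 and R1
  proc-C still needs (4, 5, 1, 0) but only (2, 4, 0, 4) is free — short on R3, R2 and R0
  proc-E still needs (1, 2, 1, 0) but only (2, 4, 0, 4) is free — short on R0
  proc-B still needs (2, 4, 1, 1) but only (2, 4, 0, 4) is free — short on R0
Had the request been granted, proc-F, proc-A, proc-C, proc-E and proc-B could never finish.


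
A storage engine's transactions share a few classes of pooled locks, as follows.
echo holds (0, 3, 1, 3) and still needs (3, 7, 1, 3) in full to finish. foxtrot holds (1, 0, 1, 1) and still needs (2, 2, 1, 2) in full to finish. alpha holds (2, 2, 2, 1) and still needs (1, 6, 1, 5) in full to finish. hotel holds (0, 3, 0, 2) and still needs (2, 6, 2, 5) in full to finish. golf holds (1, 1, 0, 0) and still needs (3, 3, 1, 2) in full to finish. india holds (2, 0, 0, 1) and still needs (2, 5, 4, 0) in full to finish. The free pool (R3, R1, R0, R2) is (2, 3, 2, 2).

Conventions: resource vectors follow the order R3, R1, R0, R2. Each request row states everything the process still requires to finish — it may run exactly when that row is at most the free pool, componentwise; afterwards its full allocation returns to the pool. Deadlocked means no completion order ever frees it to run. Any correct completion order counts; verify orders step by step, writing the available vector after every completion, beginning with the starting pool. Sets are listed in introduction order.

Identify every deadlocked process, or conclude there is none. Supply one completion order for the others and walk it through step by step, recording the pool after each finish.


The deadlocked set is echo, alpha, hotel and india.
Key observation: no order helps: past foxtrot, golf, the free pool tops out at (4, 4, 3, 3), below what each blocked process needs in R1.
A valid finishing order for the others: foxtrot, golf. Verifying each step:
  pool = (2, 3, 2, 2)
  foxtrot needs (2, 2, 1, 2) <= (2, 3, 2, 2) -> finishes; pool += (1, 0, 1, 1) = (3, 3, 3, 3)
  golf needs (3, 3, 1, 2) <= (3, 3, 3, 3) -> finishes; pool += (1, 1, 0, 0) = (4, 4, 3, 3)
None of the blocked processes ever fits:
  blocked: echo wants (3, 7, 1, 3), pool (4, 4, 3, 3) — not enough R1
  blocked: alpha wants (1, 6, 1, 5), pool (4, 4, 3, 3) — not enough R1 and R2
  blocked: hotel wants (2, 6, 2, 5), pool (4, 4, 3, 3) — not enough R1 and R2
  blocked: india wants (2, 5, 4, 0), pool (4, 4, 3, 3) — not enough R1 and R0


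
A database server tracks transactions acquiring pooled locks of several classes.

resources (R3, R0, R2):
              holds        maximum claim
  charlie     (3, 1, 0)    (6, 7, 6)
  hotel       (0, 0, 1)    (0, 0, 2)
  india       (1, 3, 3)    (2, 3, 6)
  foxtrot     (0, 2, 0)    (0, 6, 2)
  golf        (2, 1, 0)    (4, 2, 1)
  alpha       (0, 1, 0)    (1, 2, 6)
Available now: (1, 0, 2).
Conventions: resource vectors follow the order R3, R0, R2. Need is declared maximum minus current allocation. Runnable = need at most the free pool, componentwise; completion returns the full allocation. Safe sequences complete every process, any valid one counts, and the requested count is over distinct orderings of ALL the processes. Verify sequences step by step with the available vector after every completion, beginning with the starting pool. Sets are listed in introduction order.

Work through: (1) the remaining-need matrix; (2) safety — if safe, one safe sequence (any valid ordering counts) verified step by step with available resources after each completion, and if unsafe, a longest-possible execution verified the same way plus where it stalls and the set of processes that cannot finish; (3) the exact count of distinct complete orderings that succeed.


(1) Need matrix, components ordered R3, R0, R2:
  charlie: (3, 6, 6)
  hotel: (0, 0, 1)
  india: (1, 0, 3)
  foxtrot: (0, 4, 2)
  golf: (2, 1, 1)
  alpha: (1, 1, 6)
(2) SAFE — a valid safe sequence is hotel, india, golf, alpha, foxtrot, charlie.
Key observation: the order's first zero-slack moment is india ((1, 0, 3) needed, (1, 0, 3) free — a requested resource with nothing to spare).
Walking it through:
  pool = (1, 0, 2)
  hotel needs (0, 0, 1) <= (1, 0, 2) -> finishes; pool += (0, 0, 1) = (1, 0, 3)
  india needs (1, 0, 3) <= (1, 0, 3) -> finishes; pool += (1, 3, 3) = (2, 3, 6)
  golf needs (2, 1, 1) <= (2, 3, 6) -> finishes; pool += (2, 1, 0) = (4, 4, 6)
  alpha needs (1, 1, 6) <= (4, 4, 6) -> finishes; pool += (0, 1, 0) = (4, 5, 6)
  foxtrot needs (0, 4, 2) <= (4, 5, 6) -> finishes; pool += (0, 2, 0) = (4, 7, 6)
  charlie needs (3, 6, 6) <= (4, 7, 6) -> finishes; pool += (3, 1, 0) = (7, 8, 6)
(3) Exactly 5 of the possible complete orderings are safe sequences.


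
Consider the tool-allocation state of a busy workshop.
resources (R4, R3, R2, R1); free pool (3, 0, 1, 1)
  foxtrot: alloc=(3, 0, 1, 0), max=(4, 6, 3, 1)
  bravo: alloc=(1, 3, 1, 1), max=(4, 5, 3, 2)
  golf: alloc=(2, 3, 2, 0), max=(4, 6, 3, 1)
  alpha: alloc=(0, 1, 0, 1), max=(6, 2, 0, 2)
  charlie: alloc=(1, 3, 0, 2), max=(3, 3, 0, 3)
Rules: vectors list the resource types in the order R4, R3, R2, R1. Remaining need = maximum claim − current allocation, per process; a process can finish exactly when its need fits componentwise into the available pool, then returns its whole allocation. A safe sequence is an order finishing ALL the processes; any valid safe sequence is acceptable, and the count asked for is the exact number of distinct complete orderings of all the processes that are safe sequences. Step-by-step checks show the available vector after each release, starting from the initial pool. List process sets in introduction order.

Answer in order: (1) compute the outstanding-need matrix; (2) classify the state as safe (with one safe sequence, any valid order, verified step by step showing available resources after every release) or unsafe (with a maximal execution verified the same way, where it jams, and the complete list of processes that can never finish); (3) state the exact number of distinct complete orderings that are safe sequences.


(1) Need matrix, components ordered R4, R3, R2, R1:
  foxtrot: (1, 6, 2, 1)
  bravo: (3, 2, 2, 1)
  golf: (2, 3, 1, 1)
  alpha: (6, 1, 0, 1)
  charlie: (2, 0, 0, 1)
(2) The state is SAFE; one workable sequence: charlie, golf, alpha, foxtrot, bravo.
Key observation: at charlie the run first touches a limit — (2, 0, 0, 1) against (3, 0, 1, 1), exact on a resource it actually requests.
Walking it through:
  pool = (3, 0, 1, 1)
  charlie needs (2, 0, 0, 1) <= (3, 0, 1, 1) -> finishes; pool += (1, 3, 0, 2) = (4, 3, 1, 3)
  golf needs (2, 3, 1, 1) <= (4, 3, 1, 3) -> finishes; pool += (2, 3, 2, 0) = (6, 6, 3, 3)
  alpha needs (6, 1, 0, 1) <= (6, 6, 3, 3) -> finishes; pool += (0, 1, 0, 1) = (6, 7, 3, 4)
  foxtrot needs (1, 6, 2, 1) <= (6, 7, 3, 4) -> finishes; pool += (3, 0, 1, 0) = (9, 7, 4, 4)
  bravo needs (3, 2, 2, 1) <= (9, 7, 4, 4) -> finishes; pool += (1, 3, 1, 1) = (10, 10, 5, 5)
(3) Exactly 6 of the possible complete orderings are safe sequences.


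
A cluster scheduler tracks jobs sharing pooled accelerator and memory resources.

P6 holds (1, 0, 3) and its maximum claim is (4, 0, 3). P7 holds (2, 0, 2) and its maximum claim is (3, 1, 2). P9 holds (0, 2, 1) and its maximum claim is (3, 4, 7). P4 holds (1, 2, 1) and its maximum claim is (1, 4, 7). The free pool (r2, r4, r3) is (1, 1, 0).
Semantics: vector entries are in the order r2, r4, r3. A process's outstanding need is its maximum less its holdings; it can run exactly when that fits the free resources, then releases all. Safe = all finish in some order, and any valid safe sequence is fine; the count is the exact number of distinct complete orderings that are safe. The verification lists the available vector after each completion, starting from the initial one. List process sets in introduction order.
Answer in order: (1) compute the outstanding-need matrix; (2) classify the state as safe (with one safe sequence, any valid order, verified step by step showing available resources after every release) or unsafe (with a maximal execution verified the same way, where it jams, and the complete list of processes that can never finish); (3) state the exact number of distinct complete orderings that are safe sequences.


(1) Outstanding need per process (order r2, r4, r3):
  P6: (3, 0, 0)
  P7: (1, 1, 0)
  P9: (3, 2, 6)
  P4: (0, 2, 6)
(2) The state is UNSAFE.
Key observation: after P7, P6 complete, (4, 1, 5) is the best the pool ever gets, yet each leftover process wants more r4.
The run P7, P6 cannot be extended any further. Walking it through:
  pool = (1, 1, 0)
  P7: need (1, 1, 0) fits (1, 1, 0); releases (2, 0, 2), pool now (3, 1, 2)
  P6: need (3, 0, 0) fits (3, 1, 2); releases (1, 0, 3), pool now (4, 1, 5)
  blocked: P9 wants (3, 2, 6), pool (4, 1, 5) — not enough r4 and r3
  blocked: P4 wants (0, 2, 6), pool (4, 1, 5) — not enough r4 and r3
Permanently blocked: P9 and P4.
(3) Precisely 0 of the possible complete orderings are safe sequences.


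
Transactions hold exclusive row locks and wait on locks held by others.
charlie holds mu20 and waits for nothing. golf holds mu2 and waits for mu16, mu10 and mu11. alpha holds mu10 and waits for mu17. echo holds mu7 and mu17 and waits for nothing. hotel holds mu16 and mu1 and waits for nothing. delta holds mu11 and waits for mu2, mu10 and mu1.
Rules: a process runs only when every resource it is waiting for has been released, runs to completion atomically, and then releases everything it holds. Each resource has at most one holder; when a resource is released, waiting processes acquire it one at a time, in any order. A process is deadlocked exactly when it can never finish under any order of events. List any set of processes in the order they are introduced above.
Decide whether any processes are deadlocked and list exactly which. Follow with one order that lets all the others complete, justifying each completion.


Deadlocked set: golf and delta.
Key observation: the loop golf -> delta -> golf blocks itself forever; no other process is dragged down with it.
A valid finishing order for the others: hotel, echo, charlie, alpha.
Step-by-step check:
  hotel: no waits; runs immediately, freeing mu16 and mu1
  echo: no waits; runs immediately, freeing mu7 and mu17
  charlie: no waits; runs immediately, freeing mu20
  run alpha (all its waits — mu17 — are resolved); releases mu10


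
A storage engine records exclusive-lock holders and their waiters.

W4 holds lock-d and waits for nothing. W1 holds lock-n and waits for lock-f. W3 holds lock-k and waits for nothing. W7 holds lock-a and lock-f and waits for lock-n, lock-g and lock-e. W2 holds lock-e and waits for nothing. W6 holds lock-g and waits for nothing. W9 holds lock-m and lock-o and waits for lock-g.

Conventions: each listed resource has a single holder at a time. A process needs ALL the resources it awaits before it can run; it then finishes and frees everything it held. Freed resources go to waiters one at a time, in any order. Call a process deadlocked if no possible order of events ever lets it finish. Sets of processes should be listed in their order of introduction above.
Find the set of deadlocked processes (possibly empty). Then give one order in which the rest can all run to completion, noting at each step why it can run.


Deadlocked: W1 and W7.
Key observation: the knot is the closed ring of waits W1 -> W7 -> W1; no other process is dragged down with it.
A valid finishing order for the others: W6, W2, W4, W9, W3.
Step-by-step check:
  W6: no waits; runs immediately, freeing lock-g
  W2: no waits; runs immediately, freeing lock-e
  W4: no waits; runs immediately, freeing lock-d
  W9 waits on lock-g — all released -> runs and releases lock-m and lock-o
  W3: no waits; runs immediately, freeing lock-k


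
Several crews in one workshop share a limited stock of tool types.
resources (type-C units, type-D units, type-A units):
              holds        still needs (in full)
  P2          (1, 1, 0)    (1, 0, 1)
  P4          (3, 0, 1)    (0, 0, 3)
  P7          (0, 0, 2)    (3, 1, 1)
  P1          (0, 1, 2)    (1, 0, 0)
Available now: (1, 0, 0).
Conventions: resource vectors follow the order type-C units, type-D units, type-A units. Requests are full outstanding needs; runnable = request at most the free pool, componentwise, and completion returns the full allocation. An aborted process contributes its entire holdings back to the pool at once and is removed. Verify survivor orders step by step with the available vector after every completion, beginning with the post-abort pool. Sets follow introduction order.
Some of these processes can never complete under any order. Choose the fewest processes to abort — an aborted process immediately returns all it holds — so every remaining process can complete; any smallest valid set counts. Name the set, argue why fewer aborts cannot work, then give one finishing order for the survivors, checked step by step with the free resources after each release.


Minimum abort set: P7.
Key observation: aborting P7 returns (0, 0, 2), and P4 — hopeless before — runs at step 3 with the returned capacity in the pool.
No smaller set exists: with zero aborts the deadlock remains.
Survivors finish in the order: P2, P1, P4. Check, step by step (pool after the aborts first):
  pool = (1, 0, 2)
  run P2 (needs (1, 0, 1), free (1, 0, 2)); after release of (1, 1, 0) the pool is (2, 1, 2)
  run P1 (needs (1, 0, 0), free (2, 1, 2)); after release of (0, 1, 2) the pool is (2, 2, 4)
  run P4 (needs (0, 0, 3), free (2, 2, 4)); after release of (3, 0, 1) the pool is (5, 2, 5)
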